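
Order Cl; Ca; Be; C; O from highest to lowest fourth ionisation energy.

Be > O > Ca > C > Cl

The fourth ionization energy removes an electron from the +3 ion. For each element: Cl³⁺ still has 4 valence electrons; Ca³⁺ is already 1 electron into the core; Be³⁺ is already 1 electron into the core; C³⁺ still has 1 valence electron; O³⁺ still has 3 valence electrons.
Usually core removal costs more than valence removal, but here the competition is close: a tightly held n=2 valence electron can cost more to remove than an n=3 core electron, so the actual values have to decide it.
Valence configurations: Cl³⁺ [Ne]3s²3p², C³⁺ [He]2s¹, O³⁺ [He]2s²2p¹.
Approximate IE_4 values (kJ/mol): Cl 5159, Ca 6491, Be 21007, C 6223, O 7469.
Hence IE_4: Cl < C < Ca < O < Be.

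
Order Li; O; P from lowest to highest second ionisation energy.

Consider each +1 ion: Li⁺ is the bare [He] core; O⁺ still has 5 valence electrons; P⁺ still has 4 valence electrons.
Core electrons are held far more tightly than valence electrons, so Li tops the IE_2 order.
Valence configurations: O⁺ [He]2s²2p³, P⁺ [Ne]3s²3p².
The numbers (kJ/mol): Li 7298, O 3388, P 1907.
Overall IE_2 order: P < O < Li.

P, O, Li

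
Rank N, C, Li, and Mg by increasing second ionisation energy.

Mg < C < N < Li

IE_2 is the cost of taking one more electron from the +1 cation: N⁺ still has 4 valence electrons; C⁺ still has 3 valence electrons; Li⁺ is the bare [He] core; Mg⁺ still has 1 valence electron.
Breaking into a closed-shell core is much more expensive than removing a leftover valence electron — Li has the largest IE_2 here.
Valence configurations: N⁺ [He]2s²2p², C⁺ [He]2s²2p¹, Mg⁺ [Ne]3s¹.
Approximate IE_2 values (kJ/mol): N 2856, C 2353, Li 7298, Mg 1451.
Putting it together, IE_2: Mg < C < N < Li.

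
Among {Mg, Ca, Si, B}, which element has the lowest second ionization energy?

IE_2 is the cost of taking one more electron from the +1 cation: Mg⁺ still has 1 valence electron; Ca⁺ still has 1 valence electron; Si⁺ still has 3 valence electrons; B⁺ still has 2 valence electrons.
All are still removing valence electrons, so compare the +1 ions as you would atoms: IE_2 generally rises across a period (higher Z_eff) and falls down a group (larger shell), subject to the usual subshell exceptions.
Valence configurations: Mg⁺ [Ne]3s¹, Ca⁺ [Ar]4s¹, Si⁺ [Ne]3s²3p¹, B⁺ [He]2s².
Tabulated IE_2 (kJ/mol): Mg 1451, Ca 1145, Si 1577, B 2427.
Overall IE_2 order: Ca < Mg < Si < B.

Ca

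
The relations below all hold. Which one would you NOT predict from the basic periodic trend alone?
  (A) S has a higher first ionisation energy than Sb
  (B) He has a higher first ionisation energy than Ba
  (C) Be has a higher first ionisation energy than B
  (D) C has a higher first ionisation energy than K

(C)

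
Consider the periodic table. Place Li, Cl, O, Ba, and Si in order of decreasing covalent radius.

Ba > Li > Si > Cl > O

Li is in period 2, group 1; O is in period 2, group 16; Si is in period 3, group 14; Cl is in period 3, group 17; Ba is in period 6, group 2.
Radius decreases left→right (rising Z_eff, same n) and increases top→bottom (higher n).
Here both period and group differ, so the two effects have to be weighed against each other.
Cl > O: the two effects oppose for this pair; the down-group effect wins (99 vs 63 pm).
Si > Cl: Si lies to the left of Cl in period 3, so the across-period effect alone puts Si larger.
Li > Si: period and group pull opposite ways; the across-period shift dominates (133 vs 116 pm).
Ba > Li: the two effects oppose for this pair; the down-group effect wins (196 vs 133 pm).
Tabulated atomic radius (pm): Li 133, O 63, Si 116, Cl 99, Ba 196.
So from largest to smallest: Ba > Li > Si > Cl > O.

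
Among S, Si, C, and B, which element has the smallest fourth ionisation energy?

Si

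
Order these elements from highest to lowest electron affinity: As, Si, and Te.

Te > Si > As

Si is in period 3, group 14; As is in period 4, group 15; Te is in period 5, group 16.
Atoms with high Z_eff and room in the valence shell (especially the halogens) have the most exothermic electron affinities.
These sit on a diagonal, where the across-period and down-group effects partly cancel.
Si > As: period and group pull opposite ways; the down-group shift dominates (134 vs 78 kJ/mol).
Te > Si: period and group pull opposite ways; the across-period shift dominates (190 vs 134 kJ/mol).
Approximate values (kJ/mol): Si 134, As 78, Te 190.
So from highest to lowest: Te > Si > As.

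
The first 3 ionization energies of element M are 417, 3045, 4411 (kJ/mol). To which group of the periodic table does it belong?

Group 1

Look for the largest jump between consecutive ionization energies: IE2/IE1 ≈ 7.3, far larger than any earlier ratio.
That jump marks the point where a core electron is being removed. So the atom has 1 valence electron.
A main-group element with 1 valence electron is in group 1.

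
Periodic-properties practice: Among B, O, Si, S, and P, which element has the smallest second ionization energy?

Consider each +1 ion: B⁺ still has 2 valence electrons; O⁺ still has 5 valence electrons; Si⁺ still has 3 valence electrons; S⁺ still has 5 valence electrons; P⁺ still has 4 valence electrons.
All are still removing valence electrons, so compare the +1 ions as you would atoms: IE_2 generally rises across a period (higher Z_eff) and falls down a group (larger shell), subject to the usual subshell exceptions.
Valence configurations: B⁺ [He]2s², O⁺ [He]2s²2p³, Si⁺ [Ne]3s²3p¹, S⁺ [Ne]3s²3p³, P⁺ [Ne]3s²3p².
The numbers (kJ/mol): B 2427, O 3388, Si 1577, S 2252, P 1907.
Hence IE_2: Si < P < S < B < O.

Si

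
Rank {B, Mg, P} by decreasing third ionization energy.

Mg > B > P

After 2 electrons have been removed, what remains? B²⁺ still has 1 valence electron; Mg²⁺ is the bare [Ne] core; P²⁺ still has 3 valence electrons.
Breaking into a closed-shell core is much more expensive than removing a leftover valence electron — Mg has the largest IE_3 here.
Valence configurations: B²⁺ [He]2s¹, P²⁺ [Ne]3s²3p¹.
The numbers (kJ/mol): B 3660, Mg 7733, P 2914.
Overall IE_3 order: P < B < Mg.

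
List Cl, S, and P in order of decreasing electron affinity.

Cl, S, P

P is in period 3, group 15; S is in period 3, group 16; Cl is in period 3, group 17.
Adding an electron releases more energy for atoms nearer the top right (short of the noble gases).
All lie in period 3, so electron affinity increases left to right.
So from highest to lowest: Cl > S > P.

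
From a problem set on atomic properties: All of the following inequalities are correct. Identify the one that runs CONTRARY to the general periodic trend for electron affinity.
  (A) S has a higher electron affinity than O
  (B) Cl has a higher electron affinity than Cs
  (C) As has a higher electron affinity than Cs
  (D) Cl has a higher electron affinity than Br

The general trend: electron affinity increases across a period and decreases down a group.
(A) S (period 3, group 16) vs O (period 2, group 16): the stated order contradicts the simple trend.
(B) Cl (period 3, group 17) vs Cs (period 6, group 1): the stated order agrees with the simple trend.
(C) As (period 4, group 15) vs Cs (period 6, group 1): the stated order agrees with the simple trend.
(D) Cl (period 3, group 17) vs Br (period 4, group 17): the stated order agrees with the simple trend.
The exception is (A): the compact 2p subshell of O repels the added electron more than S's larger 3p does.

(A)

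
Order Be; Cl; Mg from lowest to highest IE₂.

Mg < Be < Cl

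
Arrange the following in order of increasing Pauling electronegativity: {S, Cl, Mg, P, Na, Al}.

Na < Mg < Al < P < S < Cl

Na is in period 3, group 1; Mg is in period 3, group 2; Al is in period 3, group 13; P is in period 3, group 15; S is in period 3, group 16; Cl is in period 3, group 17.
EN rises left→right (higher Z_eff, smaller atoms) and falls top→bottom (larger, more shielded atoms).
All lie in period 3, so electronegativity increases left to right.
So from lowest to highest: Na < Mg < Al < P < S < Cl.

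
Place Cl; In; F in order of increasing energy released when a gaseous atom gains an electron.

In < F < Cl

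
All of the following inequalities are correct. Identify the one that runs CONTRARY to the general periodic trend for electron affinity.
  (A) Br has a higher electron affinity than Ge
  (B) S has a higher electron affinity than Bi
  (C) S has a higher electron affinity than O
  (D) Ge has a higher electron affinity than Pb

(C)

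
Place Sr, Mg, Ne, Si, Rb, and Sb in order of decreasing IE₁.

Ne, Sb, Si, Mg, Sr, Rb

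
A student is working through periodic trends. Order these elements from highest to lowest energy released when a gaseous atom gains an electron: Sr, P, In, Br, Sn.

Br > Sn > P > In > Sr

Electron affinity generally becomes more exothermic across a period toward the halogens and less exothermic down a group.
These span different periods and groups, so the two trends combine.
In > Sr: both are in period 5; the period trend gives In the larger value.
P > In: both effects reinforce here, so P is clearly the higher of the two.
Sn > P: this pair runs against the simple trend — see the exception note.
Br > Sn: relative to Sn, both the across-period and down-group shifts push Br's electron affinity up.
Note the exception: Sn has a higher electron affinity than P, contrary to the simple trend — adding an electron to P's half-filled np³ subshell costs electron-pairing energy.
Tabulated electron affinity (kJ/mol): P 72, Br 325, Sr 5, In 29, Sn 107.
So from highest to lowest: Br > Sn > P > In > Sr.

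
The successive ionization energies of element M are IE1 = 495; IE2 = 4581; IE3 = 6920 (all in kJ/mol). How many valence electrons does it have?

1

Look for the largest jump between consecutive ionization energies: IE2/IE1 ≈ 9.3, far larger than any earlier ratio.
That jump marks the point where a core electron is being removed. So the atom has 1 valence electron.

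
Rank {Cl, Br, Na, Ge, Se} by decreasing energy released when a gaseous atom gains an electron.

Cl, Br, Se, Ge, Na

EA tends to increase across a period and decrease down a group, though the pattern is less regular than for IE or radius.
Here both period and group differ, so the two effects have to be weighed against each other.
Ge > Na: the two effects oppose for this pair; the across-period effect wins (119 vs 53 kJ/mol).
Se > Ge: Se lies to the right of Ge in period 4, so the across-period effect alone puts Se higher.
Br > Se: both are in period 4; the period trend gives Br the larger value.
Cl > Br: they share group 17; the group trend gives Cl the larger value.
For reference (kJ/mol): Na 53, Cl 349, Ge 119, Se 195, Br 325.
So from highest to lowest: Cl > Br > Se > Ge > Na.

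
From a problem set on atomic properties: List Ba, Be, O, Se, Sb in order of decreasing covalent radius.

Ba, Sb, Se, Be, O

Be is in period 2, group 2; O is in period 2, group 16; Se is in period 4, group 16; Sb is in period 5, group 15; Ba is in period 6, group 2.
Radius decreases left→right (rising Z_eff, same n) and increases top→bottom (higher n).
These span different periods and groups, so the two trends combine.
Be > O: both are in period 2; the period trend gives Be the larger value.
Se > Be: the two effects oppose for this pair; the down-group effect wins (116 vs 102 pm).
Sb > Se: both effects reinforce here, so Sb is clearly the larger of the two.
Ba > Sb: relative to Sb, both the across-period and down-group shifts push Ba's atomic radius up.
Approximate values (pm): Be 102, O 63, Se 116, Sb 140, Ba 196.
So from largest to smallest: Ba > Sb > Se > Be > O.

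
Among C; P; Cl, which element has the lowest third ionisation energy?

P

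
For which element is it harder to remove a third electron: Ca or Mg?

Consider each +2 ion: Ca²⁺ is the bare [Ar] core; Mg²⁺ is the bare [Ne] core.
All of these are removing an electron from a noble-gas core or deeper; the smaller core (lower principal quantum number) is held far more tightly, and within a period the higher nuclear charge binds the same core more tightly.
Tabulated IE_3 (kJ/mol): Ca 4912, Mg 7733.
Hence IE_3: Ca < Mg.

Mg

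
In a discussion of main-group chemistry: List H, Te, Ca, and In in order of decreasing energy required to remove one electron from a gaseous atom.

Removing the outermost electron gets harder across a period and easier down a group.
These span different periods and groups, so the two trends combine.
Ca > In: the two effects oppose for this pair; the down-group effect wins (590 vs 558 kJ/mol).
Te > Ca: period and group pull opposite ways; the across-period shift dominates (869 vs 590 kJ/mol).
H > Te: the two effects oppose for this pair; the down-group effect wins (1312 vs 869 kJ/mol).
Tabulated first ionization energy (kJ/mol): H 1312, Ca 590, In 558, Te 869.
So from highest to lowest: H > Te > Ca > In.

H > Te > Ca > In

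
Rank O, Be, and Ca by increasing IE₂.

The second ionization energy removes an electron from the +1 ion. For each element: O⁺ still has 5 valence electrons; Be⁺ still has 1 valence electron; Ca⁺ still has 1 valence electron.
All are still removing valence electrons, so compare the +1 ions as you would atoms: IE_2 generally rises across a period (higher Z_eff) and falls down a group (larger shell), subject to the usual subshell exceptions.
Valence configurations: O⁺ [He]2s²2p³, Be⁺ [He]2s¹, Ca⁺ [Ar]4s¹.
Approximate IE_2 values (kJ/mol): O 3388, Be 1757, Ca 1145.
So the second ionization energies run Ca < Be < O.

Ca < Be < O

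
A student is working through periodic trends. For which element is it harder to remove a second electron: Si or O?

IE_2 is the cost of taking one more electron from the +1 cation: Si⁺ still has 3 valence electrons; O⁺ still has 5 valence electrons.
All are still removing valence electrons, so compare the +1 ions as you would atoms: IE_2 generally rises across a period (higher Z_eff) and falls down a group (larger shell), subject to the usual subshell exceptions.
Valence configurations: Si⁺ [Ne]3s²3p¹, O⁺ [He]2s²2p³.
Approximate IE_2 values (kJ/mol): Si 1577, O 3388.
Putting it together, IE_2: Si < O.

O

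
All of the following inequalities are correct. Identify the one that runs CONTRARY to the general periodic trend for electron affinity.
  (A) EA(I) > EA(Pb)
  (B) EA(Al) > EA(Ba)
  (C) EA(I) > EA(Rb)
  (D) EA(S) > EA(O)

(D)

The general trend: electron affinity increases across a period and decreases down a group.
(A) I (period 5, group 17) vs Pb (period 6, group 14): the stated order agrees with the simple trend.
(B) Al (period 3, group 13) vs Ba (period 6, group 2): the stated order agrees with the simple trend.
(C) I (period 5, group 17) vs Rb (period 5, group 1): the stated order agrees with the simple trend.
(D) S (period 3, group 16) vs O (period 2, group 16): the stated order contradicts the simple trend.
The exception is (D): the compact 2p subshell of O repels the added electron more than S's larger 3p does.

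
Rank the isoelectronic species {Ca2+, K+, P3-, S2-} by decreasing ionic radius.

All of these have 18 electrons, so size is governed by nuclear charge alone: the more protons, the stronger the pull on the same electron cloud, and the smaller the ion.
Nuclear charges: Ca2+ (Z=20), K+ (Z=19), S2- (Z=16), P3- (Z=15).
Largest to smallest: P3- > S2- > K+ > Ca2+.

P3- > S2- > K+ > Ca2+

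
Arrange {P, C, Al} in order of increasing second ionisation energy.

Al, P, C

After 1 electron has been removed, what remains? P⁺ still has 4 valence electrons; C⁺ still has 3 valence electrons; Al⁺ still has 2 valence electrons.
All are still removing valence electrons, so compare the +1 ions as you would atoms: IE_2 generally rises across a period (higher Z_eff) and falls down a group (larger shell), subject to the usual subshell exceptions.
Valence configurations: P⁺ [Ne]3s²3p², C⁺ [He]2s²2p¹, Al⁺ [Ne]3s².
Approximate IE_2 values (kJ/mol): P 1907, C 2353, Al 1817.
Overall IE_2 order: Al < P < C.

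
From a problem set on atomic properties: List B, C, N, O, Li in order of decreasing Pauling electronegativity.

O, N, C, B, Li

Li is in period 2, group 1; B is in period 2, group 13; C is in period 2, group 14; N is in period 2, group 15; O is in period 2, group 16.
Atoms toward the upper right of the periodic table pull bonding electrons most strongly.
All lie in period 2, so electronegativity increases left to right.
So from highest to lowest: O > N > C > B > Li.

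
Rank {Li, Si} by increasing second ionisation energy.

The second ionization energy removes an electron from the +1 ion. For each element: Li⁺ is the bare [He] core; Si⁺ still has 3 valence electrons.
Breaking into a closed-shell core is much more expensive than removing a leftover valence electron — Li has the largest IE_2 here.
The numbers (kJ/mol): Li 7298, Si 1577.
Putting it together, IE_2: Si < Li.

Si < Li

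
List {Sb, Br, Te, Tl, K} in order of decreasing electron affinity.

K is in period 4, group 1; Br is in period 4, group 17; Sb is in period 5, group 15; Te is in period 5, group 16; Tl is in period 6, group 13.
Atoms with high Z_eff and room in the valence shell (especially the halogens) have the most exothermic electron affinities.
These span different periods and groups, so the two trends combine.
K > Tl: period and group pull opposite ways; the down-group shift dominates (48 vs 19 kJ/mol).
Sb > K: the two effects oppose for this pair; the across-period effect wins (103 vs 48 kJ/mol).
Te > Sb: both are in period 5; the period trend gives Te the larger value.
Br > Te: relative to Te, both the across-period and down-group shifts push Br's electron affinity up.
For reference (kJ/mol): K 48, Br 325, Sb 103, Te 190, Tl 19.
So from highest to lowest: Br > Te > Sb > K > Tl.

Br > Te > Sb > K > Tl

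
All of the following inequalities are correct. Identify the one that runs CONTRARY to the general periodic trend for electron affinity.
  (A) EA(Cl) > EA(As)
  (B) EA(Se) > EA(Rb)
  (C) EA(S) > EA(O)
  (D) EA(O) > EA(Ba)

The general trend: electron affinity increases across a period and decreases down a group.
(A) Cl (period 3, group 17) vs As (period 4, group 15): the stated order agrees with the simple trend.
(B) Se (period 4, group 16) vs Rb (period 5, group 1): the stated order agrees with the simple trend.
(C) S (period 3, group 16) vs O (period 2, group 16): the stated order contradicts the simple trend.
(D) O (period 2, group 16) vs Ba (period 6, group 2): the stated order agrees with the simple trend.
The exception is (C): the compact 2p subshell of O repels the added electron more than S's larger 3p does.

(C)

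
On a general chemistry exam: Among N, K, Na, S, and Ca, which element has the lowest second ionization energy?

Ca

Consider each +1 ion: N⁺ still has 4 valence electrons; K⁺ is the bare [Ar] core; Na⁺ is the bare [Ne] core; S⁺ still has 5 valence electrons; Ca⁺ still has 1 valence electron.
Core electrons are held far more tightly than valence electrons, so K and Na top the IE_2 order.
Valence configurations: N⁺ [He]2s²2p², S⁺ [Ne]3s²3p³, Ca⁺ [Ar]4s¹.
Tabulated IE_2 (kJ/mol): N 2856, K 3052, Na 4562, S 2252, Ca 1145.
Hence IE_2: Ca < S < N < K < Na.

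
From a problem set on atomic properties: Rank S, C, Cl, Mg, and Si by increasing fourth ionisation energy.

Si, S, Cl, C, Mg

Consider each +3 ion: S³⁺ still has 3 valence electrons; C³⁺ still has 1 valence electron; Cl³⁺ still has 4 valence electrons; Mg³⁺ is already 1 electron into the core; Si³⁺ still has 1 valence electron.
Core electrons are held far more tightly than valence electrons, so Mg tops the IE_4 order.
Valence configurations: S³⁺ [Ne]3s²3p¹, C³⁺ [He]2s¹, Cl³⁺ [Ne]3s²3p², Si³⁺ [Ne]3s¹.
Approximate IE_4 values (kJ/mol): S 4556, C 6223, Cl 5159, Mg 10543, Si 4356.
So the fourth ionization energies run Si < S < Cl < C < Mg.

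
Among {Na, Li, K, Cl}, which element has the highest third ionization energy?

After 2 electrons have been removed, what remains? Na²⁺ is already 1 electron into the core; Li²⁺ is already 1 electron into the core; K²⁺ is already 1 electron into the core; Cl²⁺ still has 5 valence electrons.
Pulling an electron out of a noble-gas core costs far more than removing a remaining valence electron, so K, Na and Li sit at the high end of IE_3.
Tabulated IE_3 (kJ/mol): Na 6910, Li 11815, K 4420, Cl 3822.
Overall IE_3 order: Cl < K < Na < Li.

Li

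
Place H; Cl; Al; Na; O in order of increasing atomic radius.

H < O < Cl < Al < Na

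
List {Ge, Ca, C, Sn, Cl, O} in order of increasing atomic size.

O < C < Cl < Ge < Sn < Ca

C is in period 2, group 14; O is in period 2, group 16; Cl is in period 3, group 17; Ca is in period 4, group 2; Ge is in period 4, group 14; Sn is in period 5, group 14.
Atomic radius shrinks across a period as nuclear charge pulls the same shell inward, and grows down a group as new shells are added.
These span different periods and groups, so the two trends combine.
C > O: C lies to the left of O in period 2, so the across-period effect alone puts C larger.
Cl > C: the two effects oppose for this pair; the down-group effect wins (99 vs 75 pm).
Ge > Cl: relative to Cl, both the across-period and down-group shifts push Ge's atomic radius up.
Sn > Ge: Sn sits below Ge in group 14, so the down-group effect alone puts Sn larger.
Ca > Sn: the two effects oppose for this pair; the across-period effect wins (171 vs 140 pm).
Tabulated atomic radius (pm): C 75, O 63, Cl 99, Ca 171, Ge 121, Sn 140.
So from smallest to largest: O < C < Cl < Ge < Sn < Ca.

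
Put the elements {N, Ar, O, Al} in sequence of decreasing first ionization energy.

Ar, N, O, Al

Removing the outermost electron gets harder across a period and easier down a group.
Neither a single period nor a single group — weigh both effects.
O > Al: relative to Al, both the across-period and down-group shifts push O's first ionization energy up.
N > O: this pair runs against the simple trend — see the exception note.
Ar > N: the two effects oppose for this pair; the across-period effect wins (1521 vs 1402 kJ/mol).
Note the exception: N has a higher first ionization energy than O, contrary to the simple trend — pairing an electron in O's 2p⁴ costs repulsion energy, so O ionizes more easily than half-filled N (2p³).
For reference (kJ/mol): N 1402, O 1314, Al 578, Ar 1521.
So from highest to lowest: Ar > N > O > Al.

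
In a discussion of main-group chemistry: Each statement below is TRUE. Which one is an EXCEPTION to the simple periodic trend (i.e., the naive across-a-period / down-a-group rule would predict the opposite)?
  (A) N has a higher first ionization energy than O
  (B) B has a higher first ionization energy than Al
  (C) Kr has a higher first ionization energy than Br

The general trend: first ionization energy increases across a period and decreases down a group.
(A) N (period 2, group 15) vs O (period 2, group 16): the stated order contradicts the simple trend.
(B) B (period 2, group 13) vs Al (period 3, group 13): the stated order agrees with the simple trend.
(C) Kr (period 4, group 18) vs Br (period 4, group 17): the stated order agrees with the simple trend.
The exception is (A): pairing an electron in O's 2p⁴ costs repulsion energy, so O ionizes more easily than half-filled N (2p³).

(A)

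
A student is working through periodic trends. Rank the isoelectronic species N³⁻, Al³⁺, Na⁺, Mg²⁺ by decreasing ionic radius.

All of these have 10 electrons, so size is governed by nuclear charge alone: the more protons, the stronger the pull on the same electron cloud, and the smaller the ion.
Nuclear charges: Al³⁺ (Z=13), Mg²⁺ (Z=12), Na⁺ (Z=11), N³⁻ (Z=7).
Largest to smallest: N³⁻ > Na⁺ > Mg²⁺ > Al³⁺.

N³⁻ > Na⁺ > Mg²⁺ > Al³⁺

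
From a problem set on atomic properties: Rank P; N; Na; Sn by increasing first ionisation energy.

Na < Sn < P < N

IE₁ increases left→right with effective nuclear charge and decreases top→bottom as the valence shell moves farther out.
Neither a single period nor a single group — weigh both effects.
Sn > Na: period and group pull opposite ways; the across-period shift dominates (709 vs 496 kJ/mol).
P > Sn: both effects reinforce here, so P is clearly the higher of the two.
N > P: they share group 15; the group trend gives N the larger value.
Tabulated first ionization energy (kJ/mol): N 1402, Na 496, P 1012, Sn 709.
So from lowest to highest: Na < Sn < P < N.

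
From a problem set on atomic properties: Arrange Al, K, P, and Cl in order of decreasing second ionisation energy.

The second ionization energy removes an electron from the +1 ion. For each element: Al⁺ still has 2 valence electrons; K⁺ is the bare [Ar] core; P⁺ still has 4 valence electrons; Cl⁺ still has 6 valence electrons.
Pulling an electron out of a noble-gas core costs far more than removing a remaining valence electron, so K sits at the high end of IE_2.
Valence configurations: Al⁺ [Ne]3s², P⁺ [Ne]3s²3p², Cl⁺ [Ne]3s²3p⁴.
Tabulated IE_2 (kJ/mol): Al 1817, K 3052, P 1907, Cl 2298.
Putting it together, IE_2: Al < P < Cl < K.

K, Cl, P, Al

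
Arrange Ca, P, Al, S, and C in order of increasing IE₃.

Al < P < S < C < Ca

Consider each +2 ion: Ca²⁺ is the bare [Ar] core; P²⁺ still has 3 valence electrons; Al²⁺ still has 1 valence electron; S²⁺ still has 4 valence electrons; C²⁺ still has 2 valence electrons.
Core electrons are held far more tightly than valence electrons, so Ca tops the IE_3 order.
Valence configurations: P²⁺ [Ne]3s²3p¹, Al²⁺ [Ne]3s¹, S²⁺ [Ne]3s²3p², C²⁺ [He]2s².
The numbers (kJ/mol): Ca 4912, P 2914, Al 2745, S 3357, C 4620.
Putting it together, IE_3: Al < P < S < C < Ca.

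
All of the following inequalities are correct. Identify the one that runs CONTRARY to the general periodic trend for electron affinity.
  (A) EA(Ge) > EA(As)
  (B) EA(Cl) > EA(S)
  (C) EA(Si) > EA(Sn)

(A)

The general trend: electron affinity increases across a period and decreases down a group.
(A) Ge (period 4, group 14) vs As (period 4, group 15): the stated order contradicts the simple trend.
(B) Cl (period 3, group 17) vs S (period 3, group 16): the stated order agrees with the simple trend.
(C) Si (period 3, group 14) vs Sn (period 5, group 14): the stated order agrees with the simple trend.
The exception is (A): adding an electron to As's half-filled 4p³ is unfavourable, so Ge (4p²) has the more exothermic EA.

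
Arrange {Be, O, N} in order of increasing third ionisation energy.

IE_3 is the cost of taking one more electron from the +2 cation: Be²⁺ is the bare [He] core; O²⁺ still has 4 valence electrons; N²⁺ still has 3 valence electrons.
Breaking into a closed-shell core is much more expensive than removing a leftover valence electron — Be has the largest IE_3 here.
Valence configurations: O²⁺ [He]2s²2p², N²⁺ [He]2s²2p¹.
Tabulated IE_3 (kJ/mol): Be 14849, O 5300, N 4578.
Overall IE_3 order: N < O < Be.

N < O < Be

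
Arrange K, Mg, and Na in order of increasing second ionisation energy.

Mg < K < Na

The second ionization energy removes an electron from the +1 ion. For each element: K⁺ is the bare [Ar] core; Mg⁺ still has 1 valence electron; Na⁺ is the bare [Ne] core.
Breaking into a closed-shell core is much more expensive than removing a leftover valence electron — K and Na have the largest IE_2 here.
Approximate IE_2 values (kJ/mol): K 3052, Mg 1451, Na 4562.
So the second ionization energies run Mg < K < Na.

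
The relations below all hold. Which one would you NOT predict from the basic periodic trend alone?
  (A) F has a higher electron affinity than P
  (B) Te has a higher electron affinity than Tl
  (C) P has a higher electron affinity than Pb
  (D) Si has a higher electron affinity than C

(D)

The general trend: electron affinity increases across a period and decreases down a group.
(A) F (period 2, group 17) vs P (period 3, group 15): the stated order agrees with the simple trend.
(B) Te (period 5, group 16) vs Tl (period 6, group 13): the stated order agrees with the simple trend.
(C) P (period 3, group 15) vs Pb (period 6, group 14): the stated order agrees with the simple trend.
(D) Si (period 3, group 14) vs C (period 2, group 14): the stated order contradicts the simple trend.
The exception is (D): Si's larger, more diffuse 3p orbitals accept an added electron slightly more readily than C's compact 2p.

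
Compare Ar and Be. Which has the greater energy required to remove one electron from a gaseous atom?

Be is in period 2, group 2; Ar is in period 3, group 18.
First ionization energy rises across a period (greater Z_eff holds electrons more tightly) and falls down a group (valence electrons are farther from the nucleus).
Here both period and group differ, so the two effects have to be weighed against each other.
Ar > Be: period and group pull opposite ways; the across-period shift dominates (1521 vs 900 kJ/mol).
Approximate values (kJ/mol): Be 900, Ar 1521.
So Ar has the greater energy required to remove one electron from a gaseous atom (Ar > Be).

Ar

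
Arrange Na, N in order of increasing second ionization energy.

After 1 electron has been removed, what remains? Na⁺ is the bare [Ne] core; N⁺ still has 4 valence electrons.
Breaking into a closed-shell core is much more expensive than removing a leftover valence electron — Na has the largest IE_2 here.
Approximate IE_2 values (kJ/mol): Na 4562, N 2856.
Putting it together, IE_2: N < Na.

N < Na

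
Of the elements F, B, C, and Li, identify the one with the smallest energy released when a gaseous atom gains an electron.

B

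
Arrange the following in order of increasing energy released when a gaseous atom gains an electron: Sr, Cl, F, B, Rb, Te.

Sr < B < Rb < Te < F < Cl

B is in period 2, group 13; F is in period 2, group 17; Cl is in period 3, group 17; Rb is in period 5, group 1; Sr is in period 5, group 2; Te is in period 5, group 16.
EA tends to increase across a period and decrease down a group, though the pattern is less regular than for IE or radius.
These span different periods and groups, so the two trends combine.
B > Sr: both effects reinforce here, so B is clearly the higher of the two.
Rb > B: this pair runs against the simple trend — see the exception note.
Te > Rb: both are in period 5; the period trend gives Te the larger value.
F > Te: relative to Te, both the across-period and down-group shifts push F's electron affinity up.
Cl > F: this pair runs against the simple trend — see the exception note.
Note the exception: Rb has a higher electron affinity than B, contrary to the simple trend — B's ns²np¹ configuration gives only a small electron affinity — the sparsely filled np subshell binds an added electron weakly.
Note the exception: Cl has a higher electron affinity than F, contrary to the simple trend — F's small 2p subshell makes the incoming electron feel strong e⁻–e⁻ repulsion, so Cl actually releases more energy on gaining an electron.
Note the exception: Rb has a higher electron affinity than Sr, contrary to the simple trend — adding an electron to Sr (ns²) has to open a new, higher-energy np subshell, which is unfavourable.
For reference (kJ/mol): B 27, F 328, Cl 349, Rb 47, Sr 5, Te 190.
So from lowest to highest: Sr < B < Rb < Te < F < Cl.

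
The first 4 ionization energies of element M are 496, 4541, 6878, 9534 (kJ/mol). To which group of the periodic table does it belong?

Look for the largest jump between consecutive ionization energies: IE2/IE1 ≈ 9.2, far larger than any earlier ratio.
That jump marks the point where a core electron is being removed. So the atom has 1 valence electron.
A main-group element with 1 valence electron is in group 1.

Group 1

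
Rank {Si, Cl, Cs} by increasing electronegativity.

Cs, Si, Cl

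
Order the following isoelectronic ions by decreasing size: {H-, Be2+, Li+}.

H- > Li+ > Be2+

All of these have 2 electrons, so size is governed by nuclear charge alone: the more protons, the stronger the pull on the same electron cloud, and the smaller the ion.
Nuclear charges: Be2+ (Z=4), Li+ (Z=3), H- (Z=1).
Largest to smallest: H- > Li+ > Be2+.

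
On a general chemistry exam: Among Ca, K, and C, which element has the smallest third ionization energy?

K

Consider each +2 ion: Ca²⁺ is the bare [Ar] core; K²⁺ is already 1 electron into the core; C²⁺ still has 2 valence electrons.
Usually core removal costs more than valence removal, but here the competition is close: a tightly held n=2 valence electron can cost more to remove than an n=3 core electron, so the actual values have to decide it.
Tabulated IE_3 (kJ/mol): Ca 4912, K 4420, C 4620.
Hence IE_3: K < C < Ca.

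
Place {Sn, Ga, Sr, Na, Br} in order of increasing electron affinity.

Sr < Ga < Na < Sn < Br

Adding an electron releases more energy for atoms nearer the top right (short of the noble gases).
These span different periods and groups, so the two trends combine.
Ga > Sr: relative to Sr, both the across-period and down-group shifts push Ga's electron affinity up.
Na > Ga: the two effects oppose for this pair; the down-group effect wins (53 vs 29 kJ/mol).
Sn > Na: the two effects oppose for this pair; the across-period effect wins (107 vs 53 kJ/mol).
Br > Sn: both effects reinforce here, so Br is clearly the higher of the two.
For reference (kJ/mol): Na 53, Ga 29, Br 325, Sr 5, Sn 107.
So from lowest to highest: Sr < Ga < Na < Sn < Br.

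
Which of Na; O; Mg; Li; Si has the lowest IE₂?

Mg

Consider each +1 ion: Na⁺ is the bare [Ne] core; O⁺ still has 5 valence electrons; Mg⁺ still has 1 valence electron; Li⁺ is the bare [He] core; Si⁺ still has 3 valence electrons.
Breaking into a closed-shell core is much more expensive than removing a leftover valence electron — Na and Li have the largest IE_2 here.
Valence configurations: O⁺ [He]2s²2p³, Mg⁺ [Ne]3s¹, Si⁺ [Ne]3s²3p¹.
Approximate IE_2 values (kJ/mol): Na 4562, O 3388, Mg 1451, Li 7298, Si 1577.
Overall IE_2 order: Mg < Si < O < Na < Li.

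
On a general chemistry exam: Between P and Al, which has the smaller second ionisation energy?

Al

Consider each +1 ion: P⁺ still has 4 valence electrons; Al⁺ still has 2 valence electrons.
All are still removing valence electrons, so compare the +1 ions as you would atoms: IE_2 generally rises across a period (higher Z_eff) and falls down a group (larger shell), subject to the usual subshell exceptions.
Valence configurations: P⁺ [Ne]3s²3p², Al⁺ [Ne]3s².
Tabulated IE_2 (kJ/mol): P 1907, Al 1817.
So the second ionization energies run Al < P.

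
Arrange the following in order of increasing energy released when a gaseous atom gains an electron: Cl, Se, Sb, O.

Sb, O, Se, Cl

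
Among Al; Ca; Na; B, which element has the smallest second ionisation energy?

The second ionization energy removes an electron from the +1 ion. For each element: Al⁺ still has 2 valence electrons; Ca⁺ still has 1 valence electron; Na⁺ is the bare [Ne] core; B⁺ still has 2 valence electrons.
Pulling an electron out of a noble-gas core costs far more than removing a remaining valence electron, so Na sits at the high end of IE_2.
Valence configurations: Al⁺ [Ne]3s², Ca⁺ [Ar]4s¹, B⁺ [He]2s².
Tabulated IE_2 (kJ/mol): Al 1817, Ca 1145, Na 4562, B 2427.
Overall IE_2 order: Ca < Al < B < Na.

Ca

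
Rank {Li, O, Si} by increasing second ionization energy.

The second ionization energy removes an electron from the +1 ion. For each element: Li⁺ is the bare [He] core; O⁺ still has 5 valence electrons; Si⁺ still has 3 valence electrons.
Core electrons are held far more tightly than valence electrons, so Li tops the IE_2 order.
Valence configurations: O⁺ [He]2s²2p³, Si⁺ [Ne]3s²3p¹.
Approximate IE_2 values (kJ/mol): Li 7298, O 3388, Si 1577.
Overall IE_2 order: Si < O < Li.

Si < O < Li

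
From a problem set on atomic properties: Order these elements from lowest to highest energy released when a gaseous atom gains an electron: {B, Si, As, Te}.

EA tends to increase across a period and decrease down a group, though the pattern is less regular than for IE or radius.
These sit on a diagonal, where the across-period and down-group effects partly cancel.
As > B: period and group pull opposite ways; the across-period shift dominates (78 vs 27 kJ/mol).
Si > As: the two effects oppose for this pair; the down-group effect wins (134 vs 78 kJ/mol).
Te > Si: the two effects oppose for this pair; the across-period effect wins (190 vs 134 kJ/mol).
Tabulated electron affinity (kJ/mol): B 27, Si 134, As 78, Te 190.
So from lowest to highest: B < As < Si < Te.

B, As, Si, Te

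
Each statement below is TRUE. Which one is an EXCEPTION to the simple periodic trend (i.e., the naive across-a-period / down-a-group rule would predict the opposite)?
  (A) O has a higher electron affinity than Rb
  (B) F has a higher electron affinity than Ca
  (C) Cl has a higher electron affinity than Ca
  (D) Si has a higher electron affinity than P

The general trend: electron affinity increases across a period and decreases down a group.
(A) O (period 2, group 16) vs Rb (period 5, group 1): the stated order agrees with the simple trend.
(B) F (period 2, group 17) vs Ca (period 4, group 2): the stated order agrees with the simple trend.
(C) Cl (period 3, group 17) vs Ca (period 4, group 2): the stated order agrees with the simple trend.
(D) Si (period 3, group 14) vs P (period 3, group 15): the stated order contradicts the simple trend.
The exception is (D): adding an electron to P's half-filled 3p³ is unfavourable, so Si (3p²) has the more exothermic EA.

(D)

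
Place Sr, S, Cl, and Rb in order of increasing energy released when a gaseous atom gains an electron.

Sr, Rb, S, Cl

S is in period 3, group 16; Cl is in period 3, group 17; Rb is in period 5, group 1; Sr is in period 5, group 2.
EA tends to increase across a period and decrease down a group, though the pattern is less regular than for IE or radius.
These span different periods and groups, so the two trends combine.
Rb > Sr: this pair runs against the simple trend — see the exception note.
S > Rb: both effects reinforce here, so S is clearly the higher of the two.
Cl > S: Cl lies to the right of S in period 3, so the across-period effect alone puts Cl higher.
Note the exception: Rb has a higher electron affinity than Sr, contrary to the simple trend — adding an electron to Sr (ns²) has to open a new, higher-energy np subshell, which is unfavourable.
Tabulated electron affinity (kJ/mol): S 200, Cl 349, Rb 47, Sr 5.
So from lowest to highest: Sr < Rb < S < Cl.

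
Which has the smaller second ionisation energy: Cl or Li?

After 1 electron has been removed, what remains? Cl⁺ still has 6 valence electrons; Li⁺ is the bare [He] core.
Breaking into a closed-shell core is much more expensive than removing a leftover valence electron — Li has the largest IE_2 here.
The numbers (kJ/mol): Cl 2298, Li 7298.
Putting it together, IE_2: Cl < Li.

Cl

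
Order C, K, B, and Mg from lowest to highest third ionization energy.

B < K < C < Mg

IE_3 is the cost of taking one more electron from the +2 cation: C²⁺ still has 2 valence electrons; K²⁺ is already 1 electron into the core; B²⁺ still has 1 valence electron; Mg²⁺ is the bare [Ne] core.
Usually core removal costs more than valence removal, but here the competition is close: a tightly held n=2 valence electron can cost more to remove than an n=3 core electron, so the actual values have to decide it.
Valence configurations: C²⁺ [He]2s², B²⁺ [He]2s¹.
Approximate IE_3 values (kJ/mol): C 4620, K 4420, B 3660, Mg 7733.
Overall IE_3 order: B < K < C < Mg.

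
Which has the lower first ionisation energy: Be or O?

Be

Removing the outermost electron gets harder across a period and easier down a group.
All lie in period 2, so first ionization energy increases left to right.
So Be has the lower first ionisation energy (Be < O).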